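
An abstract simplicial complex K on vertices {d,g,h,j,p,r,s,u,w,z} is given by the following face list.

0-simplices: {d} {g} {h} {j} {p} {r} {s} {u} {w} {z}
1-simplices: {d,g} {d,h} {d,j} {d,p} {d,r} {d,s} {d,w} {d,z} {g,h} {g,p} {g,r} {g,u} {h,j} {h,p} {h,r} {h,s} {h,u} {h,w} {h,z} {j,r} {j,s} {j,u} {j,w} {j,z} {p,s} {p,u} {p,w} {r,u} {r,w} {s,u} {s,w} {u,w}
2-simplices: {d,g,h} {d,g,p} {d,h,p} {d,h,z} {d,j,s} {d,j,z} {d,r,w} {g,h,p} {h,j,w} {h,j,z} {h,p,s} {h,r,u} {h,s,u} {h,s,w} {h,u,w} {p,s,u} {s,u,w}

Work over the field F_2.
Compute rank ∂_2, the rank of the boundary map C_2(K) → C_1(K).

n_0=10 n_1=32 n_2=17  [Z2]
∂1: piv[dg,dh,dj,dp,dr,ds,dw,dz,gu] rk=9  ker:gh,gp,gr,hj,hp,hr,hs,hu,hw,hz,jr,js,ju,jw,jz,ps,pu,pw,ru,rw,su,sw,uw
∂2: piv[dgh,dgp,dhp,dhz,djs,djz,drw,hjw,hjz,hps,hru,hsu,hsw,huw,psu] rk=15  ker:ghp,suw
rk∂_2=15

rank∂_2=15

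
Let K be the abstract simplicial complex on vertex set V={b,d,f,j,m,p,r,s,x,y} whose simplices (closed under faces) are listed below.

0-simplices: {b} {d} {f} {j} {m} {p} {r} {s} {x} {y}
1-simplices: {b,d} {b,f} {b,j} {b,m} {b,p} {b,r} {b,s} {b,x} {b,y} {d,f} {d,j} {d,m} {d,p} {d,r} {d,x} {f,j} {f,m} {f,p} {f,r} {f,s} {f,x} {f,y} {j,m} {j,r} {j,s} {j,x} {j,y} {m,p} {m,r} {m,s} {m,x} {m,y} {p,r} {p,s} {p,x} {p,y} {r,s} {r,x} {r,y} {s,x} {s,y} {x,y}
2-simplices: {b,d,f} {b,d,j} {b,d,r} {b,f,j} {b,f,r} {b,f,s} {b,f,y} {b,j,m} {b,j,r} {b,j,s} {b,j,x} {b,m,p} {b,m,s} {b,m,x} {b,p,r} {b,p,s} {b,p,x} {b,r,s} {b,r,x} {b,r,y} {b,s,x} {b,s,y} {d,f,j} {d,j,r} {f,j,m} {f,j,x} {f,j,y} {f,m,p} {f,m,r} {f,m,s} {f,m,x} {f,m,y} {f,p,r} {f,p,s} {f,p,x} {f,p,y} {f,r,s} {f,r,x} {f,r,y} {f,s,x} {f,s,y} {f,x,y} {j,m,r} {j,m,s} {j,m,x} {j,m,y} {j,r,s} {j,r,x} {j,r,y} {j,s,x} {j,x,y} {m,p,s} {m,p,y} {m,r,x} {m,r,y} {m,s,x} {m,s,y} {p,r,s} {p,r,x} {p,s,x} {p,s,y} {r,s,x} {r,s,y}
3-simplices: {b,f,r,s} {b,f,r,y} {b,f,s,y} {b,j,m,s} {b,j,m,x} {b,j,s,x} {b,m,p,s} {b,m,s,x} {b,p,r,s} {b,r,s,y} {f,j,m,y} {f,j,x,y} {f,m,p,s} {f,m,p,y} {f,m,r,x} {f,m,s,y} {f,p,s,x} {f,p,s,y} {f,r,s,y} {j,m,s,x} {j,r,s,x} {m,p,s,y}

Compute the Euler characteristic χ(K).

χ(K)=9

n_0=10 n_1=42 n_2=63 n_3=22
χ=+10−42+63−22=9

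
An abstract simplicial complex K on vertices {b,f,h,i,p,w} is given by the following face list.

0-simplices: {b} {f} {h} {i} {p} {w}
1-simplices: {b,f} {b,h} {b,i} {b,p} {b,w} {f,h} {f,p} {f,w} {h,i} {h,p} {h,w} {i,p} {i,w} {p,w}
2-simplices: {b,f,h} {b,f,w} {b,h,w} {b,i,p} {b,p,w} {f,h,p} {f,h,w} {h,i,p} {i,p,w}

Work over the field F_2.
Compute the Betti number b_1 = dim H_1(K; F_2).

n_0=6 n_1=14 n_2=9  [Z2]
∂1: piv[bf,bh,bi,bp,bw] rk=5  ker:fh,fp,fw,hi,hp,hw,ip,iw,pw
∂2: piv[bfh,bfw,bhw,bip,bpw,fhp,hip,ipw] rk=8  ker:fhw
b_1=(14−5)−8=1

b_1=1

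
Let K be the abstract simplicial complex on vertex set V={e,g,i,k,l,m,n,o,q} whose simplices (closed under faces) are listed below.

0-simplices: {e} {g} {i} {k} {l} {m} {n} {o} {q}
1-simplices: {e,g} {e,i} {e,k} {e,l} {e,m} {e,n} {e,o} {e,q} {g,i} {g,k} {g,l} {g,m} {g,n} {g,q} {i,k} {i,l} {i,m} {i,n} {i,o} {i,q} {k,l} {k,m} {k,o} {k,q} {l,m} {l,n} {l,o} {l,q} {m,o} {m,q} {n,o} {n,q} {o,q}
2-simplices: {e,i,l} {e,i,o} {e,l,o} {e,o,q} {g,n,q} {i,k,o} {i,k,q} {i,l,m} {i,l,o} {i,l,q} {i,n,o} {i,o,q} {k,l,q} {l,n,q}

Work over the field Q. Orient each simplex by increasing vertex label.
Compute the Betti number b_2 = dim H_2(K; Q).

b_2=1

n_0=9 n_1=33 n_2=14  [Q]
∂1: piv[eg,ei,ek,el,em,en,eo,eq] rk=8  ker:gi,gk,gl,gm,gn,gq,ik,il,im,in,io,iq,kl,km,ko,kq,lm,ln,lo,lq,mo,mq,no,nq,oq
∂2: piv[eil,eio,elo,eoq,gnq,iko,ikq,ilm,ilq,ino,ioq,klq,lnq] rk=13  ker:ilo
b_2=(14−13)−0=1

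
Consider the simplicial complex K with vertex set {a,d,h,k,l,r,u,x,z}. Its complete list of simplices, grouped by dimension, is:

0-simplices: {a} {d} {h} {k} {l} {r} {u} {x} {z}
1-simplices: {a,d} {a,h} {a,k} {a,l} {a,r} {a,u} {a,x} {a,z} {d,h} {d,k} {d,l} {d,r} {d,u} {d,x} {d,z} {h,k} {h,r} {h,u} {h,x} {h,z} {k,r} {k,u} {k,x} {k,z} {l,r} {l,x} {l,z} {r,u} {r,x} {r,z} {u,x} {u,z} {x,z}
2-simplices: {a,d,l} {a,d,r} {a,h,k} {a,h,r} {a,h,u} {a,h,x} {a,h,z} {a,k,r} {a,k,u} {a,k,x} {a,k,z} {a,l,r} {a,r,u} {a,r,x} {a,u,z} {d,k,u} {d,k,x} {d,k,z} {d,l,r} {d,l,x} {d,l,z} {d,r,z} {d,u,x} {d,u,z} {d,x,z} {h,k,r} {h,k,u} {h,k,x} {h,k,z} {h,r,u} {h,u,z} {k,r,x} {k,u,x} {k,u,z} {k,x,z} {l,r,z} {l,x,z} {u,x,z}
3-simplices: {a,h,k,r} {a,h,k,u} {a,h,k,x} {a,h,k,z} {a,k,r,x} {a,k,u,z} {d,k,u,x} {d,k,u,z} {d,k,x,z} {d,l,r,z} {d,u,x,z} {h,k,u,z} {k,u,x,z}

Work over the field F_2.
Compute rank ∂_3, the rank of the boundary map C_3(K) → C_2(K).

n_0=9 n_1=33 n_2=38 n_3=13  [Z2]
∂1: piv[ad,ah,ak,al,ar,au,ax,az] rk=8  ker:dh,dk,dl,dr,du,dx,dz,hk,hr,hu,hx,hz,kr,ku,kx,kz,lr,lx,lz,ru,rx,rz,ux,uz,xz
∂2: piv[adl,adr,ahk,ahr,ahu,ahx,ahz,akr,aku,akx,akz,alr,aru,arx,auz,dku,dkx,dkz,dlx,dlz,drz,dux,dxz] rk=23  ker:dlr,duz,hkr,hku,hkx,hkz,hru,huz,krx,kux,kuz,kxz,lrz,lxz,uxz
∂3: piv[ahkr,ahku,ahkx,ahkz,akrx,akuz,dkux,dkuz,dkxz,dlrz,duxz,hkuz] rk=12  ker:kuxz
rk∂_3=12

rank∂_3=12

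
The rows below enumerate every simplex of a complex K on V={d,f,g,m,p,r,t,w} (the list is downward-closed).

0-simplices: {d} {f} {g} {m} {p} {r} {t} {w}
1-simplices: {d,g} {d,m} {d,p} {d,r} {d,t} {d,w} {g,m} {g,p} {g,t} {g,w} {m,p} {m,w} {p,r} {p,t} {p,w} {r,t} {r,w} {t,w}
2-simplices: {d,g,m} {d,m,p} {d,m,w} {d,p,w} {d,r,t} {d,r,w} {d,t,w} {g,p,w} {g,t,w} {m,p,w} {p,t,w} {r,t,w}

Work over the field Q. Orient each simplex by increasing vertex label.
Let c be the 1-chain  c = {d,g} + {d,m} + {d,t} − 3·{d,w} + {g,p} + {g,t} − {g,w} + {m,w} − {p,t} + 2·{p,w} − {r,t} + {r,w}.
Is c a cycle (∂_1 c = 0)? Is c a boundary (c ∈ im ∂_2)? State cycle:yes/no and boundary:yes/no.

n_0=8 n_1=18 n_2=12  [Q]
∂1: piv[dg,dm,dp,dr,dt,dw] rk=6  ker:gm,gp,gt,gw,mp,mw,pr,pt,pw,rt,rw,tw
∂2: piv[dgm,dmp,dmw,dpw,drt,drw,dtw,gpw,gtw,ptw] rk=10  ker:mpw,rtw
∂1c = 0
c vs im∂2: residual ≠ 0 ⇒ not boundary

cycle:yes boundary:no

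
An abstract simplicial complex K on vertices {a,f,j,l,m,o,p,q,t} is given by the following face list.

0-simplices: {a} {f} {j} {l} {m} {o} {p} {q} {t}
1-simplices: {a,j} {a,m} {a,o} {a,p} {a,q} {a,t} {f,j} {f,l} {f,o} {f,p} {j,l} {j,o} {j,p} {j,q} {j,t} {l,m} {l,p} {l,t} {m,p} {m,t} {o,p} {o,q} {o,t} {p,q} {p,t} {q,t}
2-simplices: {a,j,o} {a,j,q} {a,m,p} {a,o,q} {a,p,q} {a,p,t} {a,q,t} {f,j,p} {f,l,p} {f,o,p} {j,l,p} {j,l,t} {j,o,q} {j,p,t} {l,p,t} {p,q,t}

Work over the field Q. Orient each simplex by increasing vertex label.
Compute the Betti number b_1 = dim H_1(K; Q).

n_0=9 n_1=26 n_2=16  [Q]
∂1: piv[aj,am,ao,ap,aq,at,fj,fl] rk=8  ker:fo,fp,jl,jo,jp,jq,jt,lm,lp,lt,mp,mt,op,oq,ot,pq,pt,qt
∂2: piv[ajo,ajq,amp,aoq,apq,apt,aqt,fjp,flp,fop,jlp,jlt,jpt] rk=13  ker:joq,lpt,pqt
b_1=(26−8)−13=5

b_1=5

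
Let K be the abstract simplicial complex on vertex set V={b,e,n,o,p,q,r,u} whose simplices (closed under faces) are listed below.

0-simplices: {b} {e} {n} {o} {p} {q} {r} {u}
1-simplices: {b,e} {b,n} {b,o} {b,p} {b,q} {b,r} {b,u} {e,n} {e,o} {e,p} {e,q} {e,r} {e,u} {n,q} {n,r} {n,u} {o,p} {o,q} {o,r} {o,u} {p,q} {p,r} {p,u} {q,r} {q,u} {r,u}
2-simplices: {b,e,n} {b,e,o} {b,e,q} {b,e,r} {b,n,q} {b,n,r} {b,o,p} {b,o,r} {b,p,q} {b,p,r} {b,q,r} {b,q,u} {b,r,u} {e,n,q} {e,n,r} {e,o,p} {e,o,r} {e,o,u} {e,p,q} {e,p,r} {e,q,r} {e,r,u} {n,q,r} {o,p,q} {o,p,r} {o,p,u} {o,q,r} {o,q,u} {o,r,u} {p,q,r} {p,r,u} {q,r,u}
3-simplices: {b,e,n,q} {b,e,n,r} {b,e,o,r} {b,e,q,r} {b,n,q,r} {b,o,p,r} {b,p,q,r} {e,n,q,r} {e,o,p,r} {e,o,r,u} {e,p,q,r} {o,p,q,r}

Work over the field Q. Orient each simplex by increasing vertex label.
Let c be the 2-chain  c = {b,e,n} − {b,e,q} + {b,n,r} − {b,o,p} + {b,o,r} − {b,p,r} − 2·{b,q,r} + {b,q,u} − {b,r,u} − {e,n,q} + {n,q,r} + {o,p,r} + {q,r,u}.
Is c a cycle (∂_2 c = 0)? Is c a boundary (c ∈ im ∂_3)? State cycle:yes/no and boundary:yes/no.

n_0=8 n_1=26 n_2=32 n_3=12  [Q]
∂1: piv[be,bn,bo,bp,bq,br,bu] rk=7  ker:en,eo,ep,eq,er,eu,nq,nr,nu,op,oq,or,ou,pq,pr,pu,qr,qu,ru
∂2: piv[ben,beo,beq,ber,bnq,bnr,bop,bor,bpq,bpr,bqr,bqu,bru,eop,eou,eru,opq,opu] rk=18  ker:enq,enr,eor,epq,epr,eqr,nqr,opr,oqr,oqu,oru,pqr,pru,qru
∂3: piv[benq,benr,beor,beqr,bnqr,bopr,bpqr,eopr,eoru,epqr,opqr] rk=11  ker:enqr
∂2c = 0
c vs im∂3: residual ≠ 0 ⇒ not boundary

cycle:yes boundary:no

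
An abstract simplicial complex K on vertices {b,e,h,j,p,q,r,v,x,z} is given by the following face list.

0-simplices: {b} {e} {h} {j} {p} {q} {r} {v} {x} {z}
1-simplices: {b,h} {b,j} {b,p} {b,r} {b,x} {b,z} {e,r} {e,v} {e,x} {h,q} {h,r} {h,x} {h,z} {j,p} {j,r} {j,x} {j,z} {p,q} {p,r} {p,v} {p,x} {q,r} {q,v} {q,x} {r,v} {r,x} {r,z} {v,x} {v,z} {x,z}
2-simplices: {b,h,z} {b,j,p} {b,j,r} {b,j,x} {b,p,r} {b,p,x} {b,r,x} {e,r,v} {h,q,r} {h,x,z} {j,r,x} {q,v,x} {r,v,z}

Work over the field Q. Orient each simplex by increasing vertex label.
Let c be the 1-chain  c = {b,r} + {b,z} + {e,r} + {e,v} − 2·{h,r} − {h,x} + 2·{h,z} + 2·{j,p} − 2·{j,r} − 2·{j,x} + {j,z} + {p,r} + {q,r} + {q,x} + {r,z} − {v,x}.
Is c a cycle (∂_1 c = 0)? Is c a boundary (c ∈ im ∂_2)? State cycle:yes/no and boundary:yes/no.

cycle:no boundary:no

n_0=10 n_1=30 n_2=13  [Q]
∂1: piv[bh,bj,bp,br,bx,bz,er,ev,hq] rk=9  ker:ex,hr,hx,hz,jp,jr,jx,jz,pq,pr,pv,px,qr,qv,qx,rv,rx,rz,vx,vz,xz
∂2: piv[bhz,bjp,bjr,bjx,bpr,bpx,brx,erv,hqr,hxz,qvx,rvz] rk=12  ker:jrx
∂1c = −2·{b} − 2·{e} + {h} + {j} + {p} − 2·{q} − {r} + 2·{v} − 3·{x} + 5·{z}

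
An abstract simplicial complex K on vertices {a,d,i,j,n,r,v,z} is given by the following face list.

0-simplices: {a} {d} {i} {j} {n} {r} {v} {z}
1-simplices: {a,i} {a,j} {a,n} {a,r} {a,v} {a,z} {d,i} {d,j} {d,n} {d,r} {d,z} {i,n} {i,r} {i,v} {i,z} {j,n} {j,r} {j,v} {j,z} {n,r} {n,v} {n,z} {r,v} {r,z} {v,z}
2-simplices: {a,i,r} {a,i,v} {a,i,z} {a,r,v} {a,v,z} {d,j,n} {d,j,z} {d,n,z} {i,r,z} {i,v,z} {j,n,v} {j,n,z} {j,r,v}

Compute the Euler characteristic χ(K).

n_0=8 n_1=25 n_2=13
χ=+8−25+13=-4

χ(K)=-4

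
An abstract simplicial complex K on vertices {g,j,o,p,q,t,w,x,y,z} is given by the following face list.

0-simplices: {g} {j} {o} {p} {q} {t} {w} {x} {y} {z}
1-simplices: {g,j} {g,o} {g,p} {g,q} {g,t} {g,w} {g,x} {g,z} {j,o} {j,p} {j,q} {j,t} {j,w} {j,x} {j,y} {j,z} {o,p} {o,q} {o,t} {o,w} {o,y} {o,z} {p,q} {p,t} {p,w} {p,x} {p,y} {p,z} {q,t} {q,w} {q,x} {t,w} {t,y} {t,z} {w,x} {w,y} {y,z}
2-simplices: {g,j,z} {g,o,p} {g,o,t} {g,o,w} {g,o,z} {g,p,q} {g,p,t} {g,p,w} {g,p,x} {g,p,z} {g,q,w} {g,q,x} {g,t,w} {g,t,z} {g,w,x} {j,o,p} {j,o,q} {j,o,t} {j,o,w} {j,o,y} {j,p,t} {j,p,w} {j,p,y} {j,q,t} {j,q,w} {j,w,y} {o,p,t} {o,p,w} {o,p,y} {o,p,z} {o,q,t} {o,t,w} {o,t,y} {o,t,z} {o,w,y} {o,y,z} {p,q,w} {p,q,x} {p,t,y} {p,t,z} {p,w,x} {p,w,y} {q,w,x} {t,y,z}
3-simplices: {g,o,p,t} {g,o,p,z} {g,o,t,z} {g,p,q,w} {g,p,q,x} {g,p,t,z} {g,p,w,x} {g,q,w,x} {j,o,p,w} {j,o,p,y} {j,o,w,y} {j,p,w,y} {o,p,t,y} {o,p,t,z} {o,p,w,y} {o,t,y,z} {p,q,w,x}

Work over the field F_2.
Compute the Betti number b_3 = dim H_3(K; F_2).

b_3=3

n_0=10 n_1=37 n_2=44 n_3=17  [Z2]
∂1: piv[gj,go,gp,gq,gt,gw,gx,gz,jy] rk=9  ker:jo,jp,jq,jt,jw,jx,jz,op,oq,ot,ow,oy,oz,pq,pt,pw,px,py,pz,qt,qw,qx,tw,ty,tz,wx,wy,yz
∂2: piv[gjz,gop,got,gow,goz,gpq,gpt,gpw,gpx,gpz,gqw,gqx,gtw,gtz,gwx,jop,joq,jot,jow,joy,jpy,jqt,jqw,jwy,oty,oyz] rk=26  ker:jpt,jpw,opt,opw,opy,opz,oqt,otw,otz,owy,pqw,pqx,pty,ptz,pwx,pwy,qwx,tyz
∂3: piv[gopt,gopz,gotz,gpqw,gpqx,gptz,gpwx,gqwx,jopw,jopy,jowy,jpwy,opty,otyz] rk=14  ker:optz,opwy,pqwx
b_3=(17−14)−0=3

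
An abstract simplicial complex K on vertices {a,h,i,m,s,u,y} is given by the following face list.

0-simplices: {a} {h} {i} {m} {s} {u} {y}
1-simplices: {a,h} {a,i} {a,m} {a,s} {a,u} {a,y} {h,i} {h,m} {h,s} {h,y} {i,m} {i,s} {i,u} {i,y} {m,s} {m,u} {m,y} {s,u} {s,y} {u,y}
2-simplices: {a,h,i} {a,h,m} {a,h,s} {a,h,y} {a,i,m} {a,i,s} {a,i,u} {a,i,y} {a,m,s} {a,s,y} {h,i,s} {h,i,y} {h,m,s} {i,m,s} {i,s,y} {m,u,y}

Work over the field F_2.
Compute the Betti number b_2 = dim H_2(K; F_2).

b_2=5

n_0=7 n_1=20 n_2=16  [Z2]
∂1: piv[ah,ai,am,as,au,ay] rk=6  ker:hi,hm,hs,hy,im,is,iu,iy,ms,mu,my,su,sy,uy
∂2: piv[ahi,ahm,ahs,ahy,aim,ais,aiu,aiy,ams,asy,muy] rk=11  ker:his,hiy,hms,ims,isy
b_2=(16−11)−0=5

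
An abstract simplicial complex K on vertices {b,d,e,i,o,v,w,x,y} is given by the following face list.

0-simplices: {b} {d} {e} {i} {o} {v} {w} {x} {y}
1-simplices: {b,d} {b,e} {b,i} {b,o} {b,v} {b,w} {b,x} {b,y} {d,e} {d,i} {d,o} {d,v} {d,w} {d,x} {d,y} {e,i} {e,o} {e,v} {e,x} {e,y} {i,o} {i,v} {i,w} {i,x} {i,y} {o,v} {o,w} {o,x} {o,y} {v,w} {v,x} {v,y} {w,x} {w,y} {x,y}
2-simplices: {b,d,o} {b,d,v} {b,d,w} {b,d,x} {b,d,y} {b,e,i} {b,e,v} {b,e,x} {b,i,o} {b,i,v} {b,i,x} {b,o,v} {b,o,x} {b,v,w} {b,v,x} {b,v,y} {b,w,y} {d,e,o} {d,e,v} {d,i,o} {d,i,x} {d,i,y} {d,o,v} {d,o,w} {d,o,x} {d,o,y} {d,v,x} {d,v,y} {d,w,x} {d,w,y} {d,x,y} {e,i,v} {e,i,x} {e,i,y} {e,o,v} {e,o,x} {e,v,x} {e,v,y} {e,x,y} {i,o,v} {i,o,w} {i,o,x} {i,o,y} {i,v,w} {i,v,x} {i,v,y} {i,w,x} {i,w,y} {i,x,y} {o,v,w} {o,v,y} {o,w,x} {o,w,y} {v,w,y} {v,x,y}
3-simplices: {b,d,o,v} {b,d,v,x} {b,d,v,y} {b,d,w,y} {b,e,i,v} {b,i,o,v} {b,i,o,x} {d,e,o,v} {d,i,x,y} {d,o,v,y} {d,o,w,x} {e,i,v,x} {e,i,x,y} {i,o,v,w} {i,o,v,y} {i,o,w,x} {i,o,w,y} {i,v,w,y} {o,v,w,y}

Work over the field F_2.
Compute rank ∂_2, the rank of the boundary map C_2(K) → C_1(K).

rank∂_2=27

n_0=9 n_1=35 n_2=55 n_3=19  [Z2]
∂1: piv[bd,be,bi,bo,bv,bw,bx,by] rk=8  ker:de,di,do,dv,dw,dx,dy,ei,eo,ev,ex,ey,io,iv,iw,ix,iy,ov,ow,ox,oy,vw,vx,vy,wx,wy,xy
∂2: piv[bdo,bdv,bdw,bdx,bdy,bei,bev,bex,bio,biv,bix,bov,box,bvw,bvx,bvy,bwy,deo,dev,dio,diy,dow,doy,dwx,dxy,eiy,iow] rk=27  ker:dix,dov,dox,dvx,dvy,dwy,eiv,eix,eov,eox,evx,evy,exy,iov,iox,ioy,ivw,ivx,ivy,iwx,iwy,ixy,ovw,ovy,owx,owy,vwy,vxy
∂3: piv[bdov,bdvx,bdvy,bdwy,beiv,biov,biox,deov,dixy,dovy,dowx,eivx,eixy,iovw,iovy,iowx,iowy,ivwy] rk=18  ker:ovwy
rk∂_2=27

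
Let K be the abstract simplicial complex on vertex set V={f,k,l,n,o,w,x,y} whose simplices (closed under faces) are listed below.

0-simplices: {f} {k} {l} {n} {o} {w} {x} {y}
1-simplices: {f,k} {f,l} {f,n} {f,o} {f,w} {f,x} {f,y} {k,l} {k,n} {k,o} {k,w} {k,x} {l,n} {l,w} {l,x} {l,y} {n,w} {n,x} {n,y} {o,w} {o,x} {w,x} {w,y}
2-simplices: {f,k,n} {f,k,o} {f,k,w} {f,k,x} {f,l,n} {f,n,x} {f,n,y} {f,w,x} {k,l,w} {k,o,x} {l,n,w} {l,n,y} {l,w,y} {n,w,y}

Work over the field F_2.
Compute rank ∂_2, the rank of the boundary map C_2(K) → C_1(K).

rank∂_2=13

n_0=8 n_1=23 n_2=14  [Z2]
∂1: piv[fk,fl,fn,fo,fw,fx,fy] rk=7  ker:kl,kn,ko,kw,kx,ln,lw,lx,ly,nw,nx,ny,ow,ox,wx,wy
∂2: piv[fkn,fko,fkw,fkx,fln,fnx,fny,fwx,klw,kox,lnw,lny,lwy] rk=13  ker:nwy
rk∂_2=13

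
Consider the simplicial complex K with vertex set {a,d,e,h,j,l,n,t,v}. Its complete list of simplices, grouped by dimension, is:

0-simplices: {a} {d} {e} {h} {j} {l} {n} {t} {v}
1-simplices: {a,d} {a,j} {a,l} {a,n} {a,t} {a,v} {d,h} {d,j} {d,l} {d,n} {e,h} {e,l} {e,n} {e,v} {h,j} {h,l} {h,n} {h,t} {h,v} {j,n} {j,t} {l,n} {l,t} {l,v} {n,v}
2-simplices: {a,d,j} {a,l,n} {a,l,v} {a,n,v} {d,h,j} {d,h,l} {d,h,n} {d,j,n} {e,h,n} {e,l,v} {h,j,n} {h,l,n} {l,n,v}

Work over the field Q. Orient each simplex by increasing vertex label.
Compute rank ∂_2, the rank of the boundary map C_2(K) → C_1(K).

n_0=9 n_1=25 n_2=13  [Q]
∂1: piv[ad,aj,al,an,at,av,dh,eh] rk=8  ker:dj,dl,dn,el,en,ev,hj,hl,hn,ht,hv,jn,jt,ln,lt,lv,nv
∂2: piv[adj,aln,alv,anv,dhj,dhl,dhn,djn,ehn,elv,hln] rk=11  ker:hjn,lnv
rk∂_2=11

rank∂_2=11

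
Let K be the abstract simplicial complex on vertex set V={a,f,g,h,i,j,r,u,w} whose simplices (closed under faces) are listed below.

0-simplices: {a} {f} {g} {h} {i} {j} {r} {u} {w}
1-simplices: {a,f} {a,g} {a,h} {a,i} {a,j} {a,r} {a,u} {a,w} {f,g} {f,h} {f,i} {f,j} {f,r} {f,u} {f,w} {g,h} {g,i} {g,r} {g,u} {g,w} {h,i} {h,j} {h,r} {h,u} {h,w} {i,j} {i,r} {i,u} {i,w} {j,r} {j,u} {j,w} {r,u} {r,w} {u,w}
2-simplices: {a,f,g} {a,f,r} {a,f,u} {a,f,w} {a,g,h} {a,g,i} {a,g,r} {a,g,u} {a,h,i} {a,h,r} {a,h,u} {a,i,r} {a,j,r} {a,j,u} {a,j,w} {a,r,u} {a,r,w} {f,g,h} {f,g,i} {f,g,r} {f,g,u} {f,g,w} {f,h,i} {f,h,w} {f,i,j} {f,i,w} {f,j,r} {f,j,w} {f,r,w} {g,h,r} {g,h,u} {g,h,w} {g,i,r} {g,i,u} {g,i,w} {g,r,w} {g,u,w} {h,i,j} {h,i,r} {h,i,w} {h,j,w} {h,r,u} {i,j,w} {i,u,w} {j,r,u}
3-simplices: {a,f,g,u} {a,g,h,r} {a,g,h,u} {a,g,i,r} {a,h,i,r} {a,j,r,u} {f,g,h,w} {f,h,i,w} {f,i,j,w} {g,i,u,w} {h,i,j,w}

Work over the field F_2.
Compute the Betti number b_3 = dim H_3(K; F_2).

n_0=9 n_1=35 n_2=45 n_3=11  [Z2]
∂1: piv[af,ag,ah,ai,aj,ar,au,aw] rk=8  ker:fg,fh,fi,fj,fr,fu,fw,gh,gi,gr,gu,gw,hi,hj,hr,hu,hw,ij,ir,iu,iw,jr,ju,jw,ru,rw,uw
∂2: piv[afg,afr,afu,afw,agh,agi,agr,agu,ahi,ahr,ahu,air,ajr,aju,ajw,aru,arw,fgh,fgi,fgw,fhw,fij,fiw,fjr,giu,guw,hij] rk=27  ker:fgr,fgu,fhi,fjw,frw,ghr,ghu,ghw,gir,giw,grw,hir,hiw,hjw,hru,ijw,iuw,jru
∂3: piv[afgu,aghr,aghu,agir,ahir,ajru,fghw,fhiw,fijw,giuw,hijw] rk=11
b_3=(11−11)−0=0

b_3=0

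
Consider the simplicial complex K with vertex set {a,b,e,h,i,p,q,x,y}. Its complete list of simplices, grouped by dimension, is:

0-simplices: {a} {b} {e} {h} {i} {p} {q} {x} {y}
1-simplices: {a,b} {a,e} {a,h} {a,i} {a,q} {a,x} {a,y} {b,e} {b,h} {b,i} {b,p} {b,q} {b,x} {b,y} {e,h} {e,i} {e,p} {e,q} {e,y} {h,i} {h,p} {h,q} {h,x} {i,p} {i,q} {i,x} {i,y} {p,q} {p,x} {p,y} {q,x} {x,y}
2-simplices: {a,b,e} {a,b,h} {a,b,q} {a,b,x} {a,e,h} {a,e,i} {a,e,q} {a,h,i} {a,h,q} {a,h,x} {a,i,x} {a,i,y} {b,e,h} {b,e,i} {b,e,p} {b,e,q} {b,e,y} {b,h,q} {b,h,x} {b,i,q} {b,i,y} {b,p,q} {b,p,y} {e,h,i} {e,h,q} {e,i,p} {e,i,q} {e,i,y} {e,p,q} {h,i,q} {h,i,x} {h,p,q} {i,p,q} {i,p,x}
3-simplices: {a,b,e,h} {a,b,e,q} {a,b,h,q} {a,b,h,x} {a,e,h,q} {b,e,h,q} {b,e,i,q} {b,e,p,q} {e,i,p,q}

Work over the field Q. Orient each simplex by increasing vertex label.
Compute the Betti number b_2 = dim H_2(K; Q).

n_0=9 n_1=32 n_2=34 n_3=9  [Q]
∂1: piv[ab,ae,ah,ai,aq,ax,ay,bp] rk=8  ker:be,bh,bi,bq,bx,by,eh,ei,ep,eq,ey,hi,hp,hq,hx,ip,iq,ix,iy,pq,px,py,qx,xy
∂2: piv[abe,abh,abq,abx,aeh,aei,aeq,ahi,ahq,ahx,aix,aiy,bei,bep,bey,biq,biy,bpq,bpy,eip,hpq,ipx] rk=22  ker:beh,beq,bhq,bhx,ehi,ehq,eiq,eiy,epq,hiq,hix,ipq
∂3: piv[abeh,abeq,abhq,abhx,aehq,beiq,bepq,eipq] rk=8  ker:behq
b_2=(34−22)−8=4

b_2=4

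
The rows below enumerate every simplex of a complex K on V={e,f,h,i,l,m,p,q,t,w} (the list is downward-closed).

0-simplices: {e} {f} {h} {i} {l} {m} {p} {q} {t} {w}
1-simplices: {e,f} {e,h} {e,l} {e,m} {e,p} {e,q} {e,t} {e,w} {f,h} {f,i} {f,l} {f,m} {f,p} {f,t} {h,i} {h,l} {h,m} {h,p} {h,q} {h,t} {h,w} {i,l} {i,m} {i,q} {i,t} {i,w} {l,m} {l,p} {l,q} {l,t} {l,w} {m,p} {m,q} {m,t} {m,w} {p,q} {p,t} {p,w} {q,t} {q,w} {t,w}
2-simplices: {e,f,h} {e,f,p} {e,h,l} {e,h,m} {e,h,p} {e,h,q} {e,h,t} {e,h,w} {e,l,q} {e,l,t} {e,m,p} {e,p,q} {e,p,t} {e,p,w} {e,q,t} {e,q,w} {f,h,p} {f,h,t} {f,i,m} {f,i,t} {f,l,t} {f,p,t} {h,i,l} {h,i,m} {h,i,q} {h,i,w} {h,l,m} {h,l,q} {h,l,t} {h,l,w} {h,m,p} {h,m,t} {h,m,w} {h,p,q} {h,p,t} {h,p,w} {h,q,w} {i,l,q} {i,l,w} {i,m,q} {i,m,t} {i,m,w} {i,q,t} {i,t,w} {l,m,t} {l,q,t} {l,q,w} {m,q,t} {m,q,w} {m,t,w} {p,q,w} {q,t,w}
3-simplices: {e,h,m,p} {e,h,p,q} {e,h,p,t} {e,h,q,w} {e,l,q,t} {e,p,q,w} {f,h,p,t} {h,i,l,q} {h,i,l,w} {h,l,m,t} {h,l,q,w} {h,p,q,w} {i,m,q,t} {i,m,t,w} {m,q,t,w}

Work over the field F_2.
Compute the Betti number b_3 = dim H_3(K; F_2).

b_3=0

n_0=10 n_1=41 n_2=52 n_3=15  [Z2]
∂1: piv[ef,eh,el,em,ep,eq,et,ew,fi] rk=9  ker:fh,fl,fm,fp,ft,hi,hl,hm,hp,hq,ht,hw,il,im,iq,it,iw,lm,lp,lq,lt,lw,mp,mq,mt,mw,pq,pt,pw,qt,qw,tw
∂2: piv[efh,efp,ehl,ehm,ehp,ehq,eht,ehw,elq,elt,emp,epq,ept,epw,eqt,eqw,fht,fim,fit,flt,hil,him,hiq,hiw,hlm,hlw,hmt,hmw,imq,imt,itw] rk=31  ker:fhp,fpt,hlq,hlt,hmp,hpq,hpt,hpw,hqw,ilq,ilw,imw,iqt,lmt,lqt,lqw,mqt,mqw,mtw,pqw,qtw
∂3: piv[ehmp,ehpq,ehpt,ehqw,elqt,epqw,fhpt,hilq,hilw,hlmt,hlqw,hpqw,imqt,imtw,mqtw] rk=15
b_3=(15−15)−0=0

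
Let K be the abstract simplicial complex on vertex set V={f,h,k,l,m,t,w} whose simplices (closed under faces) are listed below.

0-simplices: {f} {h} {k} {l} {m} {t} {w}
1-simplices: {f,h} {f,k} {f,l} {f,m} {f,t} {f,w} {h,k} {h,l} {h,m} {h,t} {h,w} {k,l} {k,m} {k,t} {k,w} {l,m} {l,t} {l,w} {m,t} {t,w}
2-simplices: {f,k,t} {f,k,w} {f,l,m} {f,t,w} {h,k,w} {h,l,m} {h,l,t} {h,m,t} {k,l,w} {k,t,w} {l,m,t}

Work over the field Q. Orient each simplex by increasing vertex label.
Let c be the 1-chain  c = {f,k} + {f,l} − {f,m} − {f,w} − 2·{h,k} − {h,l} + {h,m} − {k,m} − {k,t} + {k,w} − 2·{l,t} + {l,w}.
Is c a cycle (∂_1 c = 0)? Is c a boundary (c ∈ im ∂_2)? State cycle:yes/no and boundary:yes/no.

n_0=7 n_1=20 n_2=11  [Q]
∂1: piv[fh,fk,fl,fm,ft,fw] rk=6  ker:hk,hl,hm,ht,hw,kl,km,kt,kw,lm,lt,lw,mt,tw
∂2: piv[fkt,fkw,flm,ftw,hkw,hlm,hlt,hmt,klw] rk=9  ker:ktw,lmt
∂1c = 2·{h} + {l} − {m} − 3·{t} + {w}

cycle:no boundary:no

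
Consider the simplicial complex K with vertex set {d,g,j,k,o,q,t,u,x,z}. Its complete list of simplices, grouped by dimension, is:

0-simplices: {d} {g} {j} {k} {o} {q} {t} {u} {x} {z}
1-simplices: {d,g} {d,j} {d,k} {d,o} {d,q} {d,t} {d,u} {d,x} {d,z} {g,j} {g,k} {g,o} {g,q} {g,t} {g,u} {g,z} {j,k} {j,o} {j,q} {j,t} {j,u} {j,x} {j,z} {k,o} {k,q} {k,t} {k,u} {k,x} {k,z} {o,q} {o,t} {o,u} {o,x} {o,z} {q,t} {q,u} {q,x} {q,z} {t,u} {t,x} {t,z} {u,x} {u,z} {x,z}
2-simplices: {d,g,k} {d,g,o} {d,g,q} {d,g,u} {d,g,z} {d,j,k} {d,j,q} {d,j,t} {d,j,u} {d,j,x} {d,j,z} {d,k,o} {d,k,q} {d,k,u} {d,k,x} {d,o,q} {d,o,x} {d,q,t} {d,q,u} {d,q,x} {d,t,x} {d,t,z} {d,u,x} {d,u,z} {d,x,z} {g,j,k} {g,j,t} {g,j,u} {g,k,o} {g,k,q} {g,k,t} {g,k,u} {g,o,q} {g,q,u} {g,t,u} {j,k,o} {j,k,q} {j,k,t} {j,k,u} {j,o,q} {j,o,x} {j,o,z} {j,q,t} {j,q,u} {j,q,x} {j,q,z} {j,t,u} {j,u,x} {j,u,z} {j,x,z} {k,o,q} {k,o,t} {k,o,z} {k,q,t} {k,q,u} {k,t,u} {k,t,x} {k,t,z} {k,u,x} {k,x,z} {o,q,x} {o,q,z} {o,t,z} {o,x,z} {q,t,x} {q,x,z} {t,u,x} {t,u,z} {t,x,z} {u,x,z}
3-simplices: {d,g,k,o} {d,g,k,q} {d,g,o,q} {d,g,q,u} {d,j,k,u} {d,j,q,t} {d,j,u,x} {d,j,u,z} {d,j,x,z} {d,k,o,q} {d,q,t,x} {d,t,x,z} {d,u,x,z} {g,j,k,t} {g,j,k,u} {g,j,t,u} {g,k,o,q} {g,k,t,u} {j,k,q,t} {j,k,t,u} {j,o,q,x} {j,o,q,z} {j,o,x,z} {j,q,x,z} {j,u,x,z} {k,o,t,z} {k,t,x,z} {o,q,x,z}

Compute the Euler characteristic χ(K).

χ(K)=8

n_0=10 n_1=44 n_2=70 n_3=28
χ=+10−44+70−28=8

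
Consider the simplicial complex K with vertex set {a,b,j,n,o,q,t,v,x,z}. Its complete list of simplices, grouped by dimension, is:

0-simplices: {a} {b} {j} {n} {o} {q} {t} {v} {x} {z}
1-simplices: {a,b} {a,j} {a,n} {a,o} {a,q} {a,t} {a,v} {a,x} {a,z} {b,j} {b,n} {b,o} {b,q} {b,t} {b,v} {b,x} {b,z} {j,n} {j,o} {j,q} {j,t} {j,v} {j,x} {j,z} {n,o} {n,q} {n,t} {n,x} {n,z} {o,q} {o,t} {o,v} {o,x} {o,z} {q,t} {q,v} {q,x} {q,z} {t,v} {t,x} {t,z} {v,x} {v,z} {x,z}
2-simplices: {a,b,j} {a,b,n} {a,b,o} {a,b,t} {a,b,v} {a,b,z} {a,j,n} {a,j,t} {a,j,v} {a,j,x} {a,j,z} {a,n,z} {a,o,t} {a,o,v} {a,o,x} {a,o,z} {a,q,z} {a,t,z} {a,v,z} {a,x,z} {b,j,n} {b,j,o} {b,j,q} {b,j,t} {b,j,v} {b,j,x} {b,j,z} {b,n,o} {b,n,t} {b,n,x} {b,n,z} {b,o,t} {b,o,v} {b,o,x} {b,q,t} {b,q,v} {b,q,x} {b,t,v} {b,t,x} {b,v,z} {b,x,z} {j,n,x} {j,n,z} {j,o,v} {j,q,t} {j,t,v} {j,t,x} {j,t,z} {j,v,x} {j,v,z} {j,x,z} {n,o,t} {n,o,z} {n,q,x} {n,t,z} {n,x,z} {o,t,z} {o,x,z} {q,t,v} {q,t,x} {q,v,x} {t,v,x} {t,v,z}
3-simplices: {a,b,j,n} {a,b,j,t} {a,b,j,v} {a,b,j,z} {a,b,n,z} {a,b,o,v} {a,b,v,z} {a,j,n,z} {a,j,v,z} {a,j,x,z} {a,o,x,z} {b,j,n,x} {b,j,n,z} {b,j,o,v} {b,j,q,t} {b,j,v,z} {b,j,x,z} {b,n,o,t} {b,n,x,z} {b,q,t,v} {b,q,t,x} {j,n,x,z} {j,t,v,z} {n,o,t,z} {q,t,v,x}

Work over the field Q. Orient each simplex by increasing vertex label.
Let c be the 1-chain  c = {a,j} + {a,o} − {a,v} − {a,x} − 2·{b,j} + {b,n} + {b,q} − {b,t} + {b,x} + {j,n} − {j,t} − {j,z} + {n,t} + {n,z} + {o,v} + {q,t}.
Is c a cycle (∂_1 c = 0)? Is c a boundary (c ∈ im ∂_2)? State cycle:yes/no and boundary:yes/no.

n_0=10 n_1=44 n_2=63 n_3=25  [Q]
∂1: piv[ab,aj,an,ao,aq,at,av,ax,az] rk=9  ker:bj,bn,bo,bq,bt,bv,bx,bz,jn,jo,jq,jt,jv,jx,jz,no,nq,nt,nx,nz,oq,ot,ov,ox,oz,qt,qv,qx,qz,tv,tx,tz,vx,vz,xz
∂2: piv[abj,abn,abo,abt,abv,abz,ajn,ajt,ajv,ajx,ajz,anz,aot,aov,aox,aoz,aqz,atz,avz,axz,bjo,bjq,bjx,bno,bnt,bnx,bqt,bqv,bqx,btv,btx,jvx,nqx] rk=33  ker:bjn,bjt,bjv,bjz,bnz,bot,bov,box,bvz,bxz,jnx,jnz,jov,jqt,jtv,jtx,jtz,jvz,jxz,not,noz,ntz,nxz,otz,oxz,qtv,qtx,qvx,tvx,tvz
∂3: piv[abjn,abjt,abjv,abjz,abnz,abov,abvz,ajnz,ajvz,ajxz,aoxz,bjnx,bjov,bjqt,bjxz,bnot,bnxz,bqtv,bqtx,jtvz,notz,qtvx] rk=22  ker:bjnz,bjvz,jnxz
∂1c = 0
c vs im∂2: reduces to 0 ⇒ boundary

cycle:yes boundary:yes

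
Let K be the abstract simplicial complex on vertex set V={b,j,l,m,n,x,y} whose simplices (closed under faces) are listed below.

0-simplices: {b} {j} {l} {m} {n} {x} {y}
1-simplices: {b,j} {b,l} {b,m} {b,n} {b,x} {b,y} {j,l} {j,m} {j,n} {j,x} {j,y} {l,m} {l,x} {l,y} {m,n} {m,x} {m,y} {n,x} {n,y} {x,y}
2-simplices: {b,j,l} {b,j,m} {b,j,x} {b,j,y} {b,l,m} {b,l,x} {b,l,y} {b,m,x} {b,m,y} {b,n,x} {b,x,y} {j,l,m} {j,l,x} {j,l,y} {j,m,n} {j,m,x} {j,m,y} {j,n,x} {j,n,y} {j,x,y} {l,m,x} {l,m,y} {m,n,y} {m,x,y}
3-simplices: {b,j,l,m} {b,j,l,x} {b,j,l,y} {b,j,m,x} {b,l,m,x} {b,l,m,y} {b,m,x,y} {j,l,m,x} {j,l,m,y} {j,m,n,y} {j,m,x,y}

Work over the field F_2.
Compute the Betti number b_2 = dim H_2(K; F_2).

b_2=0

n_0=7 n_1=20 n_2=24 n_3=11  [Z2]
∂1: piv[bj,bl,bm,bn,bx,by] rk=6  ker:jl,jm,jn,jx,jy,lm,lx,ly,mn,mx,my,nx,ny,xy
∂2: piv[bjl,bjm,bjx,bjy,blm,blx,bly,bmx,bmy,bnx,bxy,jmn,jnx,jny] rk=14  ker:jlm,jlx,jly,jmx,jmy,jxy,lmx,lmy,mny,mxy
∂3: piv[bjlm,bjlx,bjly,bjmx,blmx,blmy,bmxy,jlmy,jmny,jmxy] rk=10  ker:jlmx
b_2=(24−14)−10=0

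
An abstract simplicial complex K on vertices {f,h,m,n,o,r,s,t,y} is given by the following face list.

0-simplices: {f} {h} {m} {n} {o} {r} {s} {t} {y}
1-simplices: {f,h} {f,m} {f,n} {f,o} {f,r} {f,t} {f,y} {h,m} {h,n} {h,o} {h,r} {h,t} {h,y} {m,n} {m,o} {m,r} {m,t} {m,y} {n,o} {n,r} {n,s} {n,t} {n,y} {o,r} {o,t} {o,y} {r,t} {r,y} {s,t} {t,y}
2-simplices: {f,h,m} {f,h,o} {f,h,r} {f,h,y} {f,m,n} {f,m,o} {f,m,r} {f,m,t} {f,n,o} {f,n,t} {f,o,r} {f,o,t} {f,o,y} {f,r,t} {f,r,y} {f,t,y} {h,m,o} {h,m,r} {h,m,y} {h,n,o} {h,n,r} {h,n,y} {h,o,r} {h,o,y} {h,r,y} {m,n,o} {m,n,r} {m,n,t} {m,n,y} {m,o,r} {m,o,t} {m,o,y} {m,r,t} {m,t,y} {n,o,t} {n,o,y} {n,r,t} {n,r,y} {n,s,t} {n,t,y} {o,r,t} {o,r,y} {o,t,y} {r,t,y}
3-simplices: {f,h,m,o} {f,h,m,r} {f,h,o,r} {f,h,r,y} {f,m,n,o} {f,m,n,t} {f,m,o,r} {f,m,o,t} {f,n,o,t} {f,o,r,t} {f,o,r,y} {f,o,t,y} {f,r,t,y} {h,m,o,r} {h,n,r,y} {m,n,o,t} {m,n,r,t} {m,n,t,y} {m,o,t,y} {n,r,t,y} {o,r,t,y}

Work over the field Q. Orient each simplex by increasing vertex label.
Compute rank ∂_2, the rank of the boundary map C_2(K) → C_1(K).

n_0=9 n_1=30 n_2=44 n_3=21  [Q]
∂1: piv[fh,fm,fn,fo,fr,ft,fy,ns] rk=8  ker:hm,hn,ho,hr,ht,hy,mn,mo,mr,mt,my,no,nr,nt,ny,or,ot,oy,rt,ry,st,ty
∂2: piv[fhm,fho,fhr,fhy,fmn,fmo,fmr,fmt,fno,fnt,for,fot,foy,frt,fry,fty,hmy,hno,hnr,hny,nst] rk=21  ker:hmo,hmr,hor,hoy,hry,mno,mnr,mnt,mny,mor,mot,moy,mrt,mty,not,noy,nrt,nry,nty,ort,ory,oty,rty
∂3: piv[fhmo,fhmr,fhor,fhry,fmno,fmnt,fmor,fmot,fnot,fort,fory,foty,frty,hnry,mnrt,mnty,moty,nrty] rk=18  ker:hmor,mnot,orty
rk∂_2=21

rank∂_2=21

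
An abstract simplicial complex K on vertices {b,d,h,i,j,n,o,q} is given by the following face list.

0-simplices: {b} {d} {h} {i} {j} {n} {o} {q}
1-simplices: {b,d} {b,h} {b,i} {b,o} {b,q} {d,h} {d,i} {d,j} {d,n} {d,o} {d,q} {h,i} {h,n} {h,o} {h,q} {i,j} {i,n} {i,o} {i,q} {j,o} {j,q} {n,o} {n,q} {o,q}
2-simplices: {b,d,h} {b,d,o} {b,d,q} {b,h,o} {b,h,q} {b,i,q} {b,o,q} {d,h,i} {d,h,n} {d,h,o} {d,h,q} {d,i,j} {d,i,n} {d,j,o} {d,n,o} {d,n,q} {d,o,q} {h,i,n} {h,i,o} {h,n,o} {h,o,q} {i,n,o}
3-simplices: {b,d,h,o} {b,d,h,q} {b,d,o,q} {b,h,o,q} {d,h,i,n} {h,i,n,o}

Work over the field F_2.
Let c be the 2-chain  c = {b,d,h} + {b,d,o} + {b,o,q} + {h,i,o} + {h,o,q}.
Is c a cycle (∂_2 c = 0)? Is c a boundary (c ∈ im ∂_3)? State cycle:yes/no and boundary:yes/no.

cycle:no boundary:no

n_0=8 n_1=24 n_2=22 n_3=6  [Z2]
∂1: piv[bd,bh,bi,bo,bq,dj,dn] rk=7  ker:dh,di,do,dq,hi,hn,ho,hq,ij,in,io,iq,jo,jq,no,nq,oq
∂2: piv[bdh,bdo,bdq,bho,bhq,biq,boq,dhi,dhn,dij,din,djo,dno,dnq,hio] rk=15  ker:dho,dhq,doq,hin,hno,hoq,ino
∂3: piv[bdho,bdhq,bdoq,bhoq,dhin,hino] rk=6
∂2c = {b,h} + {b,q} + {d,h} + {d,o} + {h,i} + {h,q} + {i,o}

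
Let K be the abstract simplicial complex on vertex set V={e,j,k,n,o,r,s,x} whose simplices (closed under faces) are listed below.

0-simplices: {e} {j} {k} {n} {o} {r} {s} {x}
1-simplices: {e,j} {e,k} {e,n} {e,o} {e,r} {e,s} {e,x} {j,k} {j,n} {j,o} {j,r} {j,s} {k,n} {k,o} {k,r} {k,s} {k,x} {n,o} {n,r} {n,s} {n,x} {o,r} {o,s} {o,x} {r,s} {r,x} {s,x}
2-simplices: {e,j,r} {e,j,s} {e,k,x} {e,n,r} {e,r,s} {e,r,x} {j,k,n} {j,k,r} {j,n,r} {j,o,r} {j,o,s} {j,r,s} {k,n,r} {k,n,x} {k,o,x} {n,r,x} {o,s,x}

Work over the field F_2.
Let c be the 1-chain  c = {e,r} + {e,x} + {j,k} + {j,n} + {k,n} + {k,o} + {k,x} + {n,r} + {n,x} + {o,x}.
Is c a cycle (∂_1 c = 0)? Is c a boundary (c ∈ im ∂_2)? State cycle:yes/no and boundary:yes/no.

n_0=8 n_1=27 n_2=17  [Z2]
∂1: piv[ej,ek,en,eo,er,es,ex] rk=7  ker:jk,jn,jo,jr,js,kn,ko,kr,ks,kx,no,nr,ns,nx,or,os,ox,rs,rx,sx
∂2: piv[ejr,ejs,ekx,enr,ers,erx,jkn,jkr,jnr,jor,jos,knx,kox,nrx,osx] rk=15  ker:jrs,knr
∂1c = 0
c vs im∂2: reduces to 0 ⇒ boundary

cycle:yes boundary:yes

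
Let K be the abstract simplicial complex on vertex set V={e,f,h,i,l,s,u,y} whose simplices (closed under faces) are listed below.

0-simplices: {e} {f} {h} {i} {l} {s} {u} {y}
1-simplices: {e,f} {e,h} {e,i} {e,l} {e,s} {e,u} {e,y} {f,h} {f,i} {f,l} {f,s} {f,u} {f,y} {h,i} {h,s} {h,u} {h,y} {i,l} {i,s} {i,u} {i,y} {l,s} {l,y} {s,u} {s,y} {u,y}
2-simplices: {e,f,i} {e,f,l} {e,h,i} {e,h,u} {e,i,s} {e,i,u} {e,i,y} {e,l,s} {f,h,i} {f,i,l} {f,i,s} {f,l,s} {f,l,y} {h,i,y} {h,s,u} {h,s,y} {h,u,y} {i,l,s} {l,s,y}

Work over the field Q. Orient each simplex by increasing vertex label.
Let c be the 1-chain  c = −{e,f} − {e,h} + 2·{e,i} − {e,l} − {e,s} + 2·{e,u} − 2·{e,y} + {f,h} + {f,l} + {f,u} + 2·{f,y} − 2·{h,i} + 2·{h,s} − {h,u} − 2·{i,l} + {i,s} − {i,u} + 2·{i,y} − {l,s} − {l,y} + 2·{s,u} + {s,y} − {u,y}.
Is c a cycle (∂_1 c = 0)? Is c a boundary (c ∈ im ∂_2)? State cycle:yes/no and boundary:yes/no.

n_0=8 n_1=26 n_2=19  [Q]
∂1: piv[ef,eh,ei,el,es,eu,ey] rk=7  ker:fh,fi,fl,fs,fu,fy,hi,hs,hu,hy,il,is,iu,iy,ls,ly,su,sy,uy
∂2: piv[efi,efl,ehi,ehu,eis,eiu,eiy,els,fhi,fil,fis,fly,hiy,hsu,hsy,huy,lsy] rk=17  ker:fls,ils
∂1c = 2·{e} − 6·{f} + {h} − 2·{s} + 4·{u} + {y}

cycle:no boundary:no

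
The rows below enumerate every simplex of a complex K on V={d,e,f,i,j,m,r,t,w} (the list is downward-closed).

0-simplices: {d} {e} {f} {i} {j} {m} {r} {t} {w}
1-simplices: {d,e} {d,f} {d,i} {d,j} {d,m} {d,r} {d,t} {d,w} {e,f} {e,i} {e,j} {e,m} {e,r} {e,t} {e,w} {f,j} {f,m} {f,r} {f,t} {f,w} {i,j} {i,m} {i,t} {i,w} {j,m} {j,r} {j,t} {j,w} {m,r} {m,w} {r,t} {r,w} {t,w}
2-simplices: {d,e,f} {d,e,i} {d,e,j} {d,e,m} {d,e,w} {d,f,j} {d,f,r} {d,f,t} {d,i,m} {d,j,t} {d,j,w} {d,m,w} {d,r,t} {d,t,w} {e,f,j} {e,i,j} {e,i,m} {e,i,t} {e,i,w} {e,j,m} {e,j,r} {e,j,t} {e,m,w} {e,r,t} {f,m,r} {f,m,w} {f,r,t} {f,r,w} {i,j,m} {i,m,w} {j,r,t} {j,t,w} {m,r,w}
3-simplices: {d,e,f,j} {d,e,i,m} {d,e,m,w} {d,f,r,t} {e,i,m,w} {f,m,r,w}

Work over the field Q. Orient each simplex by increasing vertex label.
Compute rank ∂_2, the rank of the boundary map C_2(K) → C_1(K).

rank∂_2=24

n_0=9 n_1=33 n_2=33 n_3=6  [Q]
∂1: piv[de,df,di,dj,dm,dr,dt,dw] rk=8  ker:ef,ei,ej,em,er,et,ew,fj,fm,fr,ft,fw,ij,im,it,iw,jm,jr,jt,jw,mr,mw,rt,rw,tw
∂2: piv[def,dei,dej,dem,dew,dfj,dfr,dft,dim,djt,djw,dmw,drt,dtw,eij,eit,eiw,ejm,ejr,ejt,ert,fmr,fmw,frw] rk=24  ker:efj,eim,emw,frt,ijm,imw,jrt,jtw,mrw
∂3: piv[defj,deim,demw,dfrt,eimw,fmrw] rk=6
rk∂_2=24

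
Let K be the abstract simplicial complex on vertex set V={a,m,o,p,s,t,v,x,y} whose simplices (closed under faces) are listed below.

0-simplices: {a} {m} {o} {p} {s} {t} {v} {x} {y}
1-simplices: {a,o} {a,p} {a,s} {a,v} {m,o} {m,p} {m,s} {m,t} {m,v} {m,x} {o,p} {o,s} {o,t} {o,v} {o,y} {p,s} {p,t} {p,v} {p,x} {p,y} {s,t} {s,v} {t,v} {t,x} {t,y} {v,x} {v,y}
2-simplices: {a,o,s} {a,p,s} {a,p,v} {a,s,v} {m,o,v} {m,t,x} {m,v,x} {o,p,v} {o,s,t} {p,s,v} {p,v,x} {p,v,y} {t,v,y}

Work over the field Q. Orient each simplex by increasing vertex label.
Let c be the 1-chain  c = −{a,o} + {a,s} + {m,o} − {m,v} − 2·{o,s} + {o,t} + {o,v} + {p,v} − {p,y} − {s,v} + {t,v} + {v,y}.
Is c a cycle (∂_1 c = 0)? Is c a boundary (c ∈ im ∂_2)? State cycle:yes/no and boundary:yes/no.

n_0=9 n_1=27 n_2=13  [Q]
∂1: piv[ao,ap,as,av,mo,mt,mx,oy] rk=8  ker:mp,ms,mv,op,os,ot,ov,ps,pt,pv,px,py,st,sv,tv,tx,ty,vx,vy
∂2: piv[aos,aps,apv,asv,mov,mtx,mvx,opv,ost,pvx,pvy,tvy] rk=12  ker:psv
∂1c = 0
c vs im∂2: residual ≠ 0 ⇒ not boundary

cycle:yes boundary:no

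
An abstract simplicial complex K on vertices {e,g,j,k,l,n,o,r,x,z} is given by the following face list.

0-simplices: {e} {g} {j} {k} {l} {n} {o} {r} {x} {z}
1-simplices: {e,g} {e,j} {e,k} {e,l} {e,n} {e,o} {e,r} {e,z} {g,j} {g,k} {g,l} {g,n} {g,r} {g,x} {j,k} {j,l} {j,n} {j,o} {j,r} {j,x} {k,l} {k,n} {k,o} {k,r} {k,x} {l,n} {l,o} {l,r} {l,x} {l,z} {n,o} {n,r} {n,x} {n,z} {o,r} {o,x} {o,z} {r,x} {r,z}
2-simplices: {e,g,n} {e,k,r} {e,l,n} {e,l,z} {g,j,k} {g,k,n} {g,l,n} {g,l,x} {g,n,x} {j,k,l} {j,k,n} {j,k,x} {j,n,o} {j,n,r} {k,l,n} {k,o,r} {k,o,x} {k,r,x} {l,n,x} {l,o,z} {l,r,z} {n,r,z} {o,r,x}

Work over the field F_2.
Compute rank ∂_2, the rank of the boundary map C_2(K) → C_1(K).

rank∂_2=21

n_0=10 n_1=39 n_2=23  [Z2]
∂1: piv[eg,ej,ek,el,en,eo,er,ez,gx] rk=9  ker:gj,gk,gl,gn,gr,jk,jl,jn,jo,jr,jx,kl,kn,ko,kr,kx,ln,lo,lr,lx,lz,no,nr,nx,nz,or,ox,oz,rx,rz
∂2: piv[egn,ekr,eln,elz,gjk,gkn,gln,glx,gnx,jkl,jkn,jkx,jno,jnr,kln,kor,kox,krx,loz,lrz,nrz] rk=21  ker:lnx,orx
rk∂_2=21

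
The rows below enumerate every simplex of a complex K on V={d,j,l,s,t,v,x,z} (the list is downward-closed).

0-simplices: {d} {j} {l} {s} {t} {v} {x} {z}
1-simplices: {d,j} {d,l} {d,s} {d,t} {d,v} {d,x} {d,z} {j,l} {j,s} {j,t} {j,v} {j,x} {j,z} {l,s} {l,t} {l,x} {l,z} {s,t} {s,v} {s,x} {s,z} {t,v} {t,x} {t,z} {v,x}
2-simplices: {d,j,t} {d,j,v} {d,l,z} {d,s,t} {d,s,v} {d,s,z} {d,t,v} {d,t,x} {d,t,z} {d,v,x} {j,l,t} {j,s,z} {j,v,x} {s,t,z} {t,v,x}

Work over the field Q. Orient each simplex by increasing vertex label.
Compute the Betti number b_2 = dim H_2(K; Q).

b_2=2

n_0=8 n_1=25 n_2=15  [Q]
∂1: piv[dj,dl,ds,dt,dv,dx,dz] rk=7  ker:jl,js,jt,jv,jx,jz,ls,lt,lx,lz,st,sv,sx,sz,tv,tx,tz,vx
∂2: piv[djt,djv,dlz,dst,dsv,dsz,dtv,dtx,dtz,dvx,jlt,jsz,jvx] rk=13  ker:stz,tvx
b_2=(15−13)−0=2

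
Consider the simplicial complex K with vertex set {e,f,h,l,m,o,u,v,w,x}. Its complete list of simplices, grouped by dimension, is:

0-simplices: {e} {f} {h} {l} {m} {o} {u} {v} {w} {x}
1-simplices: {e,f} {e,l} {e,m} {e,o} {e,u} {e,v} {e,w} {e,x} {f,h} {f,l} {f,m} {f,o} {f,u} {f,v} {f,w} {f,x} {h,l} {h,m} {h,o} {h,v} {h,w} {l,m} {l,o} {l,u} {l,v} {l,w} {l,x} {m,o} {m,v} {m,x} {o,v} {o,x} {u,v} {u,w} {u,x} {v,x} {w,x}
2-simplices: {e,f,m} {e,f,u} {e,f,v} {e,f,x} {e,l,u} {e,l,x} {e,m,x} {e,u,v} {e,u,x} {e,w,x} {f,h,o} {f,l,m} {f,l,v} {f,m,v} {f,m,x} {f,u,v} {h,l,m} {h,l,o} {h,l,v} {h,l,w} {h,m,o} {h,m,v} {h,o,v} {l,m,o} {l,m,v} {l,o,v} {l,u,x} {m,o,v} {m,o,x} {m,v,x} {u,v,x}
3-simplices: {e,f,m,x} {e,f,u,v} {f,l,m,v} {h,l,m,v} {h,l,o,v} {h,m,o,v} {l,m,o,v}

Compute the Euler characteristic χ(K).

χ(K)=-3

n_0=10 n_1=37 n_2=31 n_3=7
χ=+10−37+31−7=-3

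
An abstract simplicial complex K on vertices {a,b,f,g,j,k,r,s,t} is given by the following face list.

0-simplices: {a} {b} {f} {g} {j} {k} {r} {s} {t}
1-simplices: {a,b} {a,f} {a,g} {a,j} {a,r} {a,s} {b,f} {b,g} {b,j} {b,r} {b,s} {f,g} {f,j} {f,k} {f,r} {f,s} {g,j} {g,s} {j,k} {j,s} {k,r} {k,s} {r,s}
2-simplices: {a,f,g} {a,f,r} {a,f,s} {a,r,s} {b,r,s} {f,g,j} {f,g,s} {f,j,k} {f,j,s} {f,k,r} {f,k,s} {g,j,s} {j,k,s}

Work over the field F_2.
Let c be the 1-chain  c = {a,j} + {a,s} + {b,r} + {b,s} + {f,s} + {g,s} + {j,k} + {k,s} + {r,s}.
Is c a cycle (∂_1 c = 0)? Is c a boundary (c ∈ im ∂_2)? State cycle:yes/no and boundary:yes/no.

cycle:no boundary:no

n_0=9 n_1=23 n_2=13  [Z2]
∂1: piv[ab,af,ag,aj,ar,as,fk] rk=7  ker:bf,bg,bj,br,bs,fg,fj,fr,fs,gj,gs,jk,js,kr,ks,rs
∂2: piv[afg,afr,afs,ars,brs,fgj,fgs,fjk,fjs,fkr,fks] rk=11  ker:gjs,jks
∂1c = {f} + {g}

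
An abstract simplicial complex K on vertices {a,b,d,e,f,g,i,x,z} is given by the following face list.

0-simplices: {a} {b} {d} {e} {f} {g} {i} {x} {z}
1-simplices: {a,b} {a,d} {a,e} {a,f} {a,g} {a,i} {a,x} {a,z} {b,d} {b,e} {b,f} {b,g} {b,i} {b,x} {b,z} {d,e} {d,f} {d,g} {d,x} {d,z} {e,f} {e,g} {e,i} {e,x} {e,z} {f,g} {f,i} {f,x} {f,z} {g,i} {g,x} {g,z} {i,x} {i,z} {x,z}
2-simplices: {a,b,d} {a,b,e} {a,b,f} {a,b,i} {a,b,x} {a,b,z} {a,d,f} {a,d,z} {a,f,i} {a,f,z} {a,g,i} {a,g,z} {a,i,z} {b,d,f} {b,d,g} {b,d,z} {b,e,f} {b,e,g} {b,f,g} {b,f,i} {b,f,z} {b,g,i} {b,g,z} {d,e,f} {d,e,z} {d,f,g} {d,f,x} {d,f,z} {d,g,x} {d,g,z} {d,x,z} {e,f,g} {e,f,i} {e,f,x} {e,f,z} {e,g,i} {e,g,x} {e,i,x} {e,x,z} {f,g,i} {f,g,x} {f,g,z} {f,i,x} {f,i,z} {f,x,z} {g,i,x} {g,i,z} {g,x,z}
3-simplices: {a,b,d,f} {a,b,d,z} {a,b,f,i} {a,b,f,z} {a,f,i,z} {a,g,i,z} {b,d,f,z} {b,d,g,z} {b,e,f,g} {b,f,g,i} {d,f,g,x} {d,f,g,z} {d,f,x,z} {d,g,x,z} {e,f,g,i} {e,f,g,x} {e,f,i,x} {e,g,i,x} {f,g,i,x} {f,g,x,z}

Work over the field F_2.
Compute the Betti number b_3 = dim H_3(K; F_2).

b_3=2

n_0=9 n_1=35 n_2=48 n_3=20  [Z2]
∂1: piv[ab,ad,ae,af,ag,ai,ax,az] rk=8  ker:bd,be,bf,bg,bi,bx,bz,de,df,dg,dx,dz,ef,eg,ei,ex,ez,fg,fi,fx,fz,gi,gx,gz,ix,iz,xz
∂2: piv[abd,abe,abf,abi,abx,abz,adf,adz,afi,afz,agi,agz,aiz,bdg,bef,beg,bfg,bgi,def,dez,dfx,dgx,dxz,efi,efx,eix] rk=26  ker:bdf,bdz,bfi,bfz,bgz,dfg,dfz,dgz,efg,efz,egi,egx,exz,fgi,fgx,fgz,fix,fiz,fxz,gix,giz,gxz
∂3: piv[abdf,abdz,abfi,abfz,afiz,agiz,bdfz,bdgz,befg,bfgi,dfgx,dfgz,dfxz,dgxz,efgi,efgx,efix,egix] rk=18  ker:fgix,fgxz
b_3=(20−18)−0=2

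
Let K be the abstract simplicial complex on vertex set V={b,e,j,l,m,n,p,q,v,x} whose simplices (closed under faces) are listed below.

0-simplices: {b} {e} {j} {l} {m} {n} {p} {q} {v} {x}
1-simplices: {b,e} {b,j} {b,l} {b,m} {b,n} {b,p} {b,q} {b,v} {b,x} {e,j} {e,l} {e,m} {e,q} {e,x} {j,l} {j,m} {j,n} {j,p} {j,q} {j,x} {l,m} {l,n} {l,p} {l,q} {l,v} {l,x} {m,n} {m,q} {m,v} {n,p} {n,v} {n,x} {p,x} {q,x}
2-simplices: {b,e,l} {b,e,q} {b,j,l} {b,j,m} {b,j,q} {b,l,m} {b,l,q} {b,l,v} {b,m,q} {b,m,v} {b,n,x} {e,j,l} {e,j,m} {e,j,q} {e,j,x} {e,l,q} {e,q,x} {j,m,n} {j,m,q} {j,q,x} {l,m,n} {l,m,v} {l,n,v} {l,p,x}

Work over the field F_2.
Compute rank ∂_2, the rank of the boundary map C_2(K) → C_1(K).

n_0=10 n_1=34 n_2=24  [Z2]
∂1: piv[be,bj,bl,bm,bn,bp,bq,bv,bx] rk=9  ker:ej,el,em,eq,ex,jl,jm,jn,jp,jq,jx,lm,ln,lp,lq,lv,lx,mn,mq,mv,np,nv,nx,px,qx
∂2: piv[bel,beq,bjl,bjm,bjq,blm,blq,blv,bmq,bmv,bnx,ejl,ejm,ejx,eqx,jmn,lmn,lnv,lpx] rk=19  ker:ejq,elq,jmq,jqx,lmv
rk∂_2=19

rank∂_2=19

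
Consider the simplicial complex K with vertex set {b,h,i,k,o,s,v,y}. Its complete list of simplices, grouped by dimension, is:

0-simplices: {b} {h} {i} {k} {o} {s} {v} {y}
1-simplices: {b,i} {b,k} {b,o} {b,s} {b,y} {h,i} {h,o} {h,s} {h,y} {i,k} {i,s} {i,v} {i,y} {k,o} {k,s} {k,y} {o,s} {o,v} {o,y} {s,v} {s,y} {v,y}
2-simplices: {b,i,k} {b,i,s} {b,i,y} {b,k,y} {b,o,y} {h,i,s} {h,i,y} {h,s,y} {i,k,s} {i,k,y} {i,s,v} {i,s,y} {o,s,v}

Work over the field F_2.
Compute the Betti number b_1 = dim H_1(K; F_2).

n_0=8 n_1=22 n_2=13  [Z2]
∂1: piv[bi,bk,bo,bs,by,hi,iv] rk=7  ker:ho,hs,hy,ik,is,iy,ko,ks,ky,os,ov,oy,sv,sy,vy
∂2: piv[bik,bis,biy,bky,boy,his,hiy,hsy,iks,isv,osv] rk=11  ker:iky,isy
b_1=(22−7)−11=4

b_1=4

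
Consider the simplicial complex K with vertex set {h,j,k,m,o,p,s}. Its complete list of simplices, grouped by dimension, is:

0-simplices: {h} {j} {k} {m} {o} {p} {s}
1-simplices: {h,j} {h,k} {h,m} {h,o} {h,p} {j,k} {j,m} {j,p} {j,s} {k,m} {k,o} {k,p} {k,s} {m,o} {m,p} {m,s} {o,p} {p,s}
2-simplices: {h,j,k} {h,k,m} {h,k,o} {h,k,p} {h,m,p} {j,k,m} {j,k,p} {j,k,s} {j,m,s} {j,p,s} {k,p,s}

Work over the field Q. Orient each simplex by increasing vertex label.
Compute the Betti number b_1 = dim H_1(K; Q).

b_1=2

n_0=7 n_1=18 n_2=11  [Q]
∂1: piv[hj,hk,hm,ho,hp,js] rk=6  ker:jk,jm,jp,km,ko,kp,ks,mo,mp,ms,op,ps
∂2: piv[hjk,hkm,hko,hkp,hmp,jkm,jkp,jks,jms,jps] rk=10  ker:kps
b_1=(18−6)−10=2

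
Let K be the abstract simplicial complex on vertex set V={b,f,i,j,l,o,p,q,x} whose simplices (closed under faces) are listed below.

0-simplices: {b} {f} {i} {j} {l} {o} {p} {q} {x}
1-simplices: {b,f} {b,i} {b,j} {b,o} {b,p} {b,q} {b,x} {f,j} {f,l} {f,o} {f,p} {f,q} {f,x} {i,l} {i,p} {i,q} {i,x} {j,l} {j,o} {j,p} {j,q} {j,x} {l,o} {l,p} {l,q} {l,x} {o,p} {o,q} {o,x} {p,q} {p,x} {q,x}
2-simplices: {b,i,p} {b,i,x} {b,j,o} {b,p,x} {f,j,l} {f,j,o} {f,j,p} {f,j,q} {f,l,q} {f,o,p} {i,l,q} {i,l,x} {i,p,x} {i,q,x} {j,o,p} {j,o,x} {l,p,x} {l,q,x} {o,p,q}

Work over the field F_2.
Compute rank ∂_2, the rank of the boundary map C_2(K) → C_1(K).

rank∂_2=16

n_0=9 n_1=32 n_2=19  [Z2]
∂1: piv[bf,bi,bj,bo,bp,bq,bx,fl] rk=8  ker:fj,fo,fp,fq,fx,il,ip,iq,ix,jl,jo,jp,jq,jx,lo,lp,lq,lx,op,oq,ox,pq,px,qx
∂2: piv[bip,bix,bjo,bpx,fjl,fjo,fjp,fjq,flq,fop,ilq,ilx,iqx,jox,lpx,opq] rk=16  ker:ipx,jop,lqx
rk∂_2=16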